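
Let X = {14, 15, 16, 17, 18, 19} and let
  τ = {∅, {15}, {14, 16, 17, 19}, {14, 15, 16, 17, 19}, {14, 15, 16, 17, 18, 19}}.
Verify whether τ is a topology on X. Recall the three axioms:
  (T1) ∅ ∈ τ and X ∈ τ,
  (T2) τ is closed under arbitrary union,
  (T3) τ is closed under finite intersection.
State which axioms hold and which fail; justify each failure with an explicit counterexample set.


τ IS a topology on X.

Axiom (T1): ∅ ∈ τ? Yes; X ∈ τ? Yes.
Axiom (T2/T3): check pairwise unions and intersections of members of τ.
All pairwise intersections and unions checked — each lies in τ. Therefore τ satisfies (T1), (T2), (T3): it IS a topology on X.


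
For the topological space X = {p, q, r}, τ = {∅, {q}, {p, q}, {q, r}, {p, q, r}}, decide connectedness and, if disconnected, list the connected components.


(X, τ) is connected.

Find clopen sets (U ∈ τ with X ∖ U ∈ τ):
  U = ∅, X ∖ U = {p, q, r} — both open, so U is clopen.
  U = {p, q, r}, X ∖ U = ∅ — both open, so U is clopen.
Only trivial clopens (∅ and X) exist, so (X, τ) is connected.
Compute connected components by grouping points that agree on all clopens:
  component: {p, q, r}


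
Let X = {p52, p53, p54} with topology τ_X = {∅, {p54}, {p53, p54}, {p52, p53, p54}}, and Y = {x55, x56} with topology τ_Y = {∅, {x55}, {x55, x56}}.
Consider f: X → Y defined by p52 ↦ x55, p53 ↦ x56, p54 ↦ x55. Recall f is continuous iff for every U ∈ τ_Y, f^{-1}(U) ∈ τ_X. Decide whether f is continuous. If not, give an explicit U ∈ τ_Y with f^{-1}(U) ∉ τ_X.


f is NOT continuous.

Compute f^{-1}(U) for each U ∈ τ_Y:
  U = ∅: f^{-1}(U) = ∅ ∈ τ_X ✓.
  U = {x55}: f^{-1}(U) = {p52, p54} ∉ τ_X ✗.
  U = {x55, x56}: f^{-1}(U) = {p52, p53, p54} ∈ τ_X ✓.
Found U = {x55} with f^{-1}(U) = {p52, p54} not in τ_X. Therefore f is NOT continuous.


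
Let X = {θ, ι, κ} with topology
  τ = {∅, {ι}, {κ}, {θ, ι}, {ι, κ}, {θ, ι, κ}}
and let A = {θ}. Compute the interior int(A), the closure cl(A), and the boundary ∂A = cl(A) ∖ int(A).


int(A) = ∅, cl(A) = {θ}, ∂A = {θ}.

Closed sets in (X, τ) are complements of opens:
  closed(X, τ) = {∅, {θ}, {κ}, {θ, ι}, {θ, κ}, {θ, ι, κ}}.
int(A) = ⋃ {U ∈ τ : U ⊆ A}. Opens contained in A: ∅.
Taking the union of these: int(A) = ∅.
cl(A) = ⋂ {C closed : A ⊆ C}. Closed sets containing A: {θ}, {θ, ι}, {θ, κ}, {θ, ι, κ}.
Intersecting these: cl(A) = {θ}.
∂A = cl(A) ∖ int(A) = {θ} ∖ ∅ = {θ}.


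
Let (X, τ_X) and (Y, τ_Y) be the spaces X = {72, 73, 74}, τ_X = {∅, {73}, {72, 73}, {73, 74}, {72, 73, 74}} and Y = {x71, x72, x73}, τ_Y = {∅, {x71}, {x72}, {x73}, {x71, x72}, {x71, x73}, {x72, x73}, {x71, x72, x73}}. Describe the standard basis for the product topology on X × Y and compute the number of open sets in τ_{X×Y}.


Basis B = {∅ × ∅, {73} × {x71}, {73} × {x72}, {73} × {x73}, {72, 73} × {x71}, {72, 73} × {x72}, {72, 73} × {x73}, {73} × {x71, x72}, {73} × {x71, x73}, {73, 74} × {x71}, {73} × {x72, x73}, {73, 74} × {x72}, {73, 74} × {x73}, {72, 73, 74} × {x71}, {72, 73, 74} × {x72}, {72, 73, 74} × {x73}, {73} × {x71, x72, x73}, {72, 73} × {x71, x72}, {72, 73} × {x71, x73}, {72, 73} × {x72, x73}, {73, 74} × {x71, x72}, {73, 74} × {x71, x73}, {73, 74} × {x72, x73}, {72, 73} × {x71, x72, x73}, {72, 73, 74} × {x71, x72}, {72, 73, 74} × {x71, x73}, {72, 73, 74} × {x72, x73}, {73, 74} × {x71, x72, x73}, {72, 73, 74} × {x71, x72, x73}}; |τ_{X×Y}| = 125.

Enumerate products U × V with U ∈ τ_X, V ∈ τ_Y (deduplicated):
  ∅ × ∅ = {} (∅)
  {73} × {x71} = {(73,x71)}
  {73} × {x72} = {(73,x72)}
  {73} × {x73} = {(73,x73)}
  {72, 73} × {x71} = {(72,x71), (73,x71)}
  {72, 73} × {x72} = {(72,x72), (73,x72)}
  {72, 73} × {x73} = {(72,x73), (73,x73)}
  {73} × {x71, x72} = {(73,x71), (73,x72)}
  {73} × {x71, x73} = {(73,x71), (73,x73)}
  {73, 74} × {x71} = {(73,x71), (74,x71)}
  {73} × {x72, x73} = {(73,x72), (73,x73)}
  {73, 74} × {x72} = {(73,x72), (74,x72)}
  {73, 74} × {x73} = {(73,x73), (74,x73)}
  {72, 73, 74} × {x71} = {(72,x71), (73,x71), (74,x71)}
  {72, 73, 74} × {x72} = {(72,x72), (73,x72), (74,x72)}
  {72, 73, 74} × {x73} = {(72,x73), (73,x73), (74,x73)}
  {73} × {x71, x72, x73} = {(73,x71), (73,x72), (73,x73)}
  {72, 73} × {x71, x72} = {(72,x71), (72,x72), (73,x71), (73,x72)}
  {72, 73} × {x71, x73} = {(72,x71), (72,x73), (73,x71), (73,x73)}
  {72, 73} × {x72, x73} = {(72,x72), (72,x73), (73,x72), (73,x73)}
  {73, 74} × {x71, x72} = {(73,x71), (73,x72), (74,x71), (74,x72)}
  {73, 74} × {x71, x73} = {(73,x71), (73,x73), (74,x71), (74,x73)}
  {73, 74} × {x72, x73} = {(73,x72), (73,x73), (74,x72), (74,x73)}
  {72, 73} × {x71, x72, x73} = {(72,x71), (72,x72), (72,x73), (73,x71), (73,x72), (73,x73)}
  {72, 73, 74} × {x71, x72} = {(72,x71), (72,x72), (73,x71), (73,x72), (74,x71), (74,x72)}
  {72, 73, 74} × {x71, x73} = {(72,x71), (72,x73), (73,x71), (73,x73), (74,x71), (74,x73)}
  {72, 73, 74} × {x72, x73} = {(72,x72), (72,x73), (73,x72), (73,x73), (74,x72), (74,x73)}
  {73, 74} × {x71, x72, x73} = {(73,x71), (73,x72), (73,x73), (74,x71), (74,x72), (74,x73)}
  {72, 73, 74} × {x71, x72, x73} = {(72,x71), (72,x72), (72,x73), (73,x71), (73,x72), (73,x73), (74,x71), (74,x72), (74,x73)}
These 29 distinct sets form the basis B.
Close under arbitrary unions to get τ_{X×Y}; counting gives |τ_{X×Y}| = 125.


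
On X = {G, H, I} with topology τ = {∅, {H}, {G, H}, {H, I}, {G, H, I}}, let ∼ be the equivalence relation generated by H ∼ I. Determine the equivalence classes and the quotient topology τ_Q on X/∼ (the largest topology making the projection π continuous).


X/∼ = {[G], [H=I]}; |τ_Q| = 3.

Equivalence classes: [G], [H=I].
Quotient map π: X → X/∼ sends G ↦ [G], H ↦ [H=I], I ↦ [H=I].
For each subset V ⊆ X/∼, compute π^{-1}(V) ⊆ X and check whether π^{-1}(V) ∈ τ. V is open in τ_Q iff π^{-1}(V) ∈ τ.
  V = {}: π^{-1}(V) = ∅ ∈ τ ✓.
  V = {[G]}: π^{-1}(V) = {G} ∉ τ ✗.
  V = {[H=I]}: π^{-1}(V) = {H, I} ∈ τ ✓.
  V = {[G], [H=I]}: π^{-1}(V) = {G, H, I} ∈ τ ✓.
Open sets in the quotient: τ_Q = {{}, {[H=I]}, {[G], [H=I]}} (3 elements).


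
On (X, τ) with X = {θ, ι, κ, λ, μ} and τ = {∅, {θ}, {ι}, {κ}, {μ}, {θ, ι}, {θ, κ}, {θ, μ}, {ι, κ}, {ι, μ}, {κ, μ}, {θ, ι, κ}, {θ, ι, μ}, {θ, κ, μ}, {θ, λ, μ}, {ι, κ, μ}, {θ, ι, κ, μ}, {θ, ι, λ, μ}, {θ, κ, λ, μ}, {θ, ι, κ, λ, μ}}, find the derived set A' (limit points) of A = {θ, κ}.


A' = {λ}

For each x ∈ X, list the open sets U ∈ τ with x ∈ U, then check whether U ∩ (A ∖ {x}) ≠ ∅ for every such U.
  x = θ: open {θ} ∋ x has {θ} ∩ (A ∖ {θ}) = ∅, so x is NOT a limit point.
  x = ι: open {ι} ∋ x has {ι} ∩ (A ∖ {ι}) = ∅, so x is NOT a limit point.
  x = κ: open {κ} ∋ x has {κ} ∩ (A ∖ {κ}) = ∅, so x is NOT a limit point.
  x = λ: opens ∋ x are {θ, λ, μ}, {θ, ι, λ, μ}, {θ, κ, λ, μ}, {θ, ι, κ, λ, μ}; each meets A ∖ {λ}, so x IS a limit point.
  x = μ: open {μ} ∋ x has {μ} ∩ (A ∖ {μ}) = ∅, so x is NOT a limit point.
Collecting: A' = {λ}.


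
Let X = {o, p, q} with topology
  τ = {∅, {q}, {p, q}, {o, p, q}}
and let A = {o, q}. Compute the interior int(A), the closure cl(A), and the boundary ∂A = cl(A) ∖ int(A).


int(A) = {q}, cl(A) = {o, p, q}, ∂A = {o, p}.

Closed sets in (X, τ) are complements of opens:
  closed(X, τ) = {∅, {o}, {o, p}, {o, p, q}}.
int(A) = ⋃ {U ∈ τ : U ⊆ A}. Opens contained in A: ∅, {q}.
Taking the union of these: int(A) = {q}.
cl(A) = ⋂ {C closed : A ⊆ C}. Closed sets containing A: {o, p, q}.
Intersecting these: cl(A) = {o, p, q}.
∂A = cl(A) ∖ int(A) = {o, p, q} ∖ {q} = {o, p}.


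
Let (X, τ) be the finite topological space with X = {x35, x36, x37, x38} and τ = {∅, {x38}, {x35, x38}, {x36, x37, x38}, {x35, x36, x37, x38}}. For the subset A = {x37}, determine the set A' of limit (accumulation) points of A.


A' = {x36}

For each x ∈ X, list the open sets U ∈ τ with x ∈ U, then check whether U ∩ (A ∖ {x}) ≠ ∅ for every such U.
  x = x35: open {x35, x38} ∋ x has {x35, x38} ∩ (A ∖ {x35}) = ∅, so x is NOT a limit point.
  x = x36: opens ∋ x are {x36, x37, x38}, {x35, x36, x37, x38}; each meets A ∖ {x36}, so x IS a limit point.
  x = x37: open {x36, x37, x38} ∋ x has {x36, x37, x38} ∩ (A ∖ {x37}) = ∅, so x is NOT a limit point.
  x = x38: open {x38} ∋ x has {x38} ∩ (A ∖ {x38}) = ∅, so x is NOT a limit point.
Collecting: A' = {x36}.


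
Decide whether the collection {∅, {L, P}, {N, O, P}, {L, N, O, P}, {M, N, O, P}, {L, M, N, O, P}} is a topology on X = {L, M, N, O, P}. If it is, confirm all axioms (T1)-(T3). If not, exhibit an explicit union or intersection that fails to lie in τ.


τ is NOT a topology on X.

Axiom (T1): ∅ ∈ τ? Yes; X ∈ τ? Yes.
Axiom (T2/T3): check pairwise unions and intersections of members of τ.
Counterexample for (T3): {L, P} ∩ {N, O, P} = {P} ∉ τ. Therefore τ is NOT a topology.


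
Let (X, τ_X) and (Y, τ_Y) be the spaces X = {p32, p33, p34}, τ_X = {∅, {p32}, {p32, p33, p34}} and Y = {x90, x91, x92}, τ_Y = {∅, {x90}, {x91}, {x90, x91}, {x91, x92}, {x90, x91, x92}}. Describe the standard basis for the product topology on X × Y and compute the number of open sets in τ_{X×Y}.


Basis B = {∅ × ∅, {p32} × {x90}, {p32} × {x91}, {p32} × {x90, x91}, {p32} × {x91, x92}, {p32} × {x90, x91, x92}, {p32, p33, p34} × {x90}, {p32, p33, p34} × {x91}, {p32, p33, p34} × {x90, x91}, {p32, p33, p34} × {x91, x92}, {p32, p33, p34} × {x90, x91, x92}}; |τ_{X×Y}| = 18.

Enumerate products U × V with U ∈ τ_X, V ∈ τ_Y (deduplicated):
  ∅ × ∅ = {} (∅)
  {p32} × {x90} = {(p32,x90)}
  {p32} × {x91} = {(p32,x91)}
  {p32} × {x90, x91} = {(p32,x90), (p32,x91)}
  {p32} × {x91, x92} = {(p32,x91), (p32,x92)}
  {p32} × {x90, x91, x92} = {(p32,x90), (p32,x91), (p32,x92)}
  {p32, p33, p34} × {x90} = {(p32,x90), (p33,x90), (p34,x90)}
  {p32, p33, p34} × {x91} = {(p32,x91), (p33,x91), (p34,x91)}
  {p32, p33, p34} × {x90, x91} = {(p32,x90), (p32,x91), (p33,x90), (p33,x91), (p34,x90), (p34,x91)}
  {p32, p33, p34} × {x91, x92} = {(p32,x91), (p32,x92), (p33,x91), (p33,x92), (p34,x91), (p34,x92)}
  {p32, p33, p34} × {x90, x91, x92} = {(p32,x90), (p32,x91), (p32,x92), (p33,x90), (p33,x91), (p33,x92), (p34,x90), (p34,x91), (p34,x92)}
These 11 distinct sets form the basis B.
Close under arbitrary unions to get τ_{X×Y}; counting gives |τ_{X×Y}| = 18.


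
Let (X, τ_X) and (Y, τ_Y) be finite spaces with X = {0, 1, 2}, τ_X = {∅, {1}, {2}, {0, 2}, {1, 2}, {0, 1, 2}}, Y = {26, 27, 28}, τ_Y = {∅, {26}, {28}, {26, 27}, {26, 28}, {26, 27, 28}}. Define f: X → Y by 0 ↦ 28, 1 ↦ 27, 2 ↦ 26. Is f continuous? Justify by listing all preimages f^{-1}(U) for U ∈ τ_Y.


f is NOT continuous.

Compute f^{-1}(U) for each U ∈ τ_Y:
  U = ∅: f^{-1}(U) = ∅ ∈ τ_X ✓.
  U = {26}: f^{-1}(U) = {2} ∈ τ_X ✓.
  U = {28}: f^{-1}(U) = {0} ∉ τ_X ✗.
  U = {26, 27}: f^{-1}(U) = {1, 2} ∈ τ_X ✓.
  U = {26, 28}: f^{-1}(U) = {0, 2} ∈ τ_X ✓.
  U = {26, 27, 28}: f^{-1}(U) = {0, 1, 2} ∈ τ_X ✓.
Found U = {28} with f^{-1}(U) = {0} not in τ_X. Therefore f is NOT continuous.


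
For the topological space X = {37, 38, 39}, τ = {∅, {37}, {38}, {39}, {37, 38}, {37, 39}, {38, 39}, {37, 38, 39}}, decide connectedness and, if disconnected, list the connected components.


(X, τ) is disconnected; components = [{37}, {38}, {39}].

Find clopen sets (U ∈ τ with X ∖ U ∈ τ):
  U = ∅, X ∖ U = {37, 38, 39} — both open, so U is clopen.
  U = {37}, X ∖ U = {38, 39} — both open, so U is clopen.
  U = {38}, X ∖ U = {37, 39} — both open, so U is clopen.
  U = {39}, X ∖ U = {37, 38} — both open, so U is clopen.
  U = {37, 38}, X ∖ U = {39} — both open, so U is clopen.
  U = {37, 39}, X ∖ U = {38} — both open, so U is clopen.
  U = {38, 39}, X ∖ U = {37} — both open, so U is clopen.
  U = {37, 38, 39}, X ∖ U = ∅ — both open, so U is clopen.
Nontrivial clopen(s) exist: e.g. {37, 38}. So (X, τ) is disconnected.
Compute connected components by grouping points that agree on all clopens:
  component: {37}
  component: {38}
  component: {39}


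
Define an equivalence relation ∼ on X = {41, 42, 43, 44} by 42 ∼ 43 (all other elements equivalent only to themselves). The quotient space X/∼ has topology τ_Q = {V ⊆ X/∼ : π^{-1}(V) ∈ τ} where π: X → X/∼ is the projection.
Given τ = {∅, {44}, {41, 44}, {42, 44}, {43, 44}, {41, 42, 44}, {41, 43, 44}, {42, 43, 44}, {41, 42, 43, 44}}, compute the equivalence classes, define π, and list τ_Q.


X/∼ = {[41], [42=43], [44]}; |τ_Q| = 5.

Equivalence classes: [41], [42=43], [44].
Quotient map π: X → X/∼ sends 41 ↦ [41], 42 ↦ [42=43], 43 ↦ [42=43], 44 ↦ [44].
For each subset V ⊆ X/∼, compute π^{-1}(V) ⊆ X and check whether π^{-1}(V) ∈ τ. V is open in τ_Q iff π^{-1}(V) ∈ τ.
  V = {}: π^{-1}(V) = ∅ ∈ τ ✓.
  V = {[41]}: π^{-1}(V) = {41} ∉ τ ✗.
  V = {[42=43]}: π^{-1}(V) = {42, 43} ∉ τ ✗.
  V = {[41], [42=43]}: π^{-1}(V) = {41, 42, 43} ∉ τ ✗.
  V = {[44]}: π^{-1}(V) = {44} ∈ τ ✓.
  V = {[41], [44]}: π^{-1}(V) = {41, 44} ∈ τ ✓.
  V = {[42=43], [44]}: π^{-1}(V) = {42, 43, 44} ∈ τ ✓.
  V = {[41], [42=43], [44]}: π^{-1}(V) = {41, 42, 43, 44} ∈ τ ✓.
Open sets in the quotient: τ_Q = {{}, {[44]}, {[41], [44]}, {[42=43], [44]}, {[41], [42=43], [44]}} (5 elements).


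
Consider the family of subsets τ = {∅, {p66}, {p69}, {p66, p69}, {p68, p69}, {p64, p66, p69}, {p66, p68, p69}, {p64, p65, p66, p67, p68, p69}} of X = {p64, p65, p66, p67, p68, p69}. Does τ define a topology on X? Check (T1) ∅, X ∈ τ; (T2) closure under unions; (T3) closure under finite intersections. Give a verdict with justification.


τ is NOT a topology on X.

Axiom (T1): ∅ ∈ τ? Yes; X ∈ τ? Yes.
Axiom (T2/T3): check pairwise unions and intersections of members of τ.
Counterexample for (T2): {p68, p69} ∪ {p64, p66, p69} = {p64, p66, p68, p69} ∉ τ. Therefore τ is NOT a topology.


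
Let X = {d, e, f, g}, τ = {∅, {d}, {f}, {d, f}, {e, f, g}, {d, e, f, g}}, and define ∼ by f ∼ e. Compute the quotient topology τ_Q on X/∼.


X/∼ = {[d], [e=f], [g]}; |τ_Q| = 4.

Equivalence classes: [d], [e=f], [g].
Quotient map π: X → X/∼ sends d ↦ [d], e ↦ [e=f], f ↦ [e=f], g ↦ [g].
For each subset V ⊆ X/∼, compute π^{-1}(V) ⊆ X and check whether π^{-1}(V) ∈ τ. V is open in τ_Q iff π^{-1}(V) ∈ τ.
  V = {}: π^{-1}(V) = ∅ ∈ τ ✓.
  V = {[d]}: π^{-1}(V) = {d} ∈ τ ✓.
  V = {[e=f]}: π^{-1}(V) = {e, f} ∉ τ ✗.
  V = {[d], [e=f]}: π^{-1}(V) = {d, e, f} ∉ τ ✗.
  V = {[g]}: π^{-1}(V) = {g} ∉ τ ✗.
  V = {[d], [g]}: π^{-1}(V) = {d, g} ∉ τ ✗.
  V = {[e=f], [g]}: π^{-1}(V) = {e, f, g} ∈ τ ✓.
  V = {[d], [e=f], [g]}: π^{-1}(V) = {d, e, f, g} ∈ τ ✓.
Open sets in the quotient: τ_Q = {{}, {[d]}, {[e=f], [g]}, {[d], [e=f], [g]}} (4 elements).


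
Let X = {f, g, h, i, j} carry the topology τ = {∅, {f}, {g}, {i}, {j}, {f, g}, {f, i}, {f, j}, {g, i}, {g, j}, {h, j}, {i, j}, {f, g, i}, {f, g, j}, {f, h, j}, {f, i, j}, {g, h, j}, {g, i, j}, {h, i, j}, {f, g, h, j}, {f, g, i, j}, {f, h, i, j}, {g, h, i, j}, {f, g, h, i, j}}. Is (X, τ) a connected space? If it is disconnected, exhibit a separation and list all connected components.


(X, τ) is disconnected; components = [{f}, {g}, {i}, {h, j}].

Find clopen sets (U ∈ τ with X ∖ U ∈ τ):
  U = ∅, X ∖ U = {f, g, h, i, j} — both open, so U is clopen.
  U = {f}, X ∖ U = {g, h, i, j} — both open, so U is clopen.
  U = {g}, X ∖ U = {f, h, i, j} — both open, so U is clopen.
  U = {i}, X ∖ U = {f, g, h, j} — both open, so U is clopen.
  U = {f, g}, X ∖ U = {h, i, j} — both open, so U is clopen.
  U = {f, i}, X ∖ U = {g, h, j} — both open, so U is clopen.
  U = {g, i}, X ∖ U = {f, h, j} — both open, so U is clopen.
  U = {h, j}, X ∖ U = {f, g, i} — both open, so U is clopen.
  U = {f, g, i}, X ∖ U = {h, j} — both open, so U is clopen.
  U = {f, h, j}, X ∖ U = {g, i} — both open, so U is clopen.
  U = {g, h, j}, X ∖ U = {f, i} — both open, so U is clopen.
  U = {h, i, j}, X ∖ U = {f, g} — both open, so U is clopen.
  U = {f, g, h, j}, X ∖ U = {i} — both open, so U is clopen.
  U = {f, h, i, j}, X ∖ U = {g} — both open, so U is clopen.
  U = {g, h, i, j}, X ∖ U = {f} — both open, so U is clopen.
  U = {f, g, h, i, j}, X ∖ U = ∅ — both open, so U is clopen.
Nontrivial clopen(s) exist: e.g. {f}. So (X, τ) is disconnected.
Compute connected components by grouping points that agree on all clopens:
  component: {f}
  component: {g}
  component: {i}
  component: {h, j}


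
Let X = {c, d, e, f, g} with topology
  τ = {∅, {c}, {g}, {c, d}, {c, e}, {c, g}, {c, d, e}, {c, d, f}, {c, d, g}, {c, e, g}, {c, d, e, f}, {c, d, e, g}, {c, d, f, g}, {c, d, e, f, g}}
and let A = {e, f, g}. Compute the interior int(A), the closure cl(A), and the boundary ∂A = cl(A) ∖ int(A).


int(A) = {g}, cl(A) = {e, f, g}, ∂A = {e, f}.

Closed sets in (X, τ) are complements of opens:
  closed(X, τ) = {∅, {e}, {f}, {g}, {d, f}, {e, f}, {e, g}, {f, g}, {d, e, f}, {d, f, g}, {e, f, g}, {c, d, e, f}, {d, e, f, g}, {c, d, e, f, g}}.
int(A) = ⋃ {U ∈ τ : U ⊆ A}. Opens contained in A: ∅, {g}.
Taking the union of these: int(A) = {g}.
cl(A) = ⋂ {C closed : A ⊆ C}. Closed sets containing A: {e, f, g}, {d, e, f, g}, {c, d, e, f, g}.
Intersecting these: cl(A) = {e, f, g}.
∂A = cl(A) ∖ int(A) = {e, f, g} ∖ {g} = {e, f}.


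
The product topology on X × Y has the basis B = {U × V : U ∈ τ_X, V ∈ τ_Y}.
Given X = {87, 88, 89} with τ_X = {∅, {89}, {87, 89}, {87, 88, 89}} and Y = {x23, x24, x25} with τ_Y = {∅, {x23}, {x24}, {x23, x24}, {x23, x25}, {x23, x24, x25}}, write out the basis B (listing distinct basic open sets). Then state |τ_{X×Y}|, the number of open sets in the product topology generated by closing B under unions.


Basis B = {∅ × ∅, {89} × {x23}, {89} × {x24}, {87, 89} × {x23}, {87, 89} × {x24}, {89} × {x23, x24}, {89} × {x23, x25}, {87, 88, 89} × {x23}, {87, 88, 89} × {x24}, {89} × {x23, x24, x25}, {87, 89} × {x23, x24}, {87, 89} × {x23, x25}, {87, 89} × {x23, x24, x25}, {87, 88, 89} × {x23, x24}, {87, 88, 89} × {x23, x25}, {87, 88, 89} × {x23, x24, x25}}; |τ_{X×Y}| = 40.

Enumerate products U × V with U ∈ τ_X, V ∈ τ_Y (deduplicated):
  ∅ × ∅ = {} (∅)
  {89} × {x23} = {(89,x23)}
  {89} × {x24} = {(89,x24)}
  {87, 89} × {x23} = {(87,x23), (89,x23)}
  {87, 89} × {x24} = {(87,x24), (89,x24)}
  {89} × {x23, x24} = {(89,x23), (89,x24)}
  {89} × {x23, x25} = {(89,x23), (89,x25)}
  {87, 88, 89} × {x23} = {(87,x23), (88,x23), (89,x23)}
  {87, 88, 89} × {x24} = {(87,x24), (88,x24), (89,x24)}
  {89} × {x23, x24, x25} = {(89,x23), (89,x24), (89,x25)}
  {87, 89} × {x23, x24} = {(87,x23), (87,x24), (89,x23), (89,x24)}
  {87, 89} × {x23, x25} = {(87,x23), (87,x25), (89,x23), (89,x25)}
  {87, 89} × {x23, x24, x25} = {(87,x23), (87,x24), (87,x25), (89,x23), (89,x24), (89,x25)}
  {87, 88, 89} × {x23, x24} = {(87,x23), (87,x24), (88,x23), (88,x24), (89,x23), (89,x24)}
  {87, 88, 89} × {x23, x25} = {(87,x23), (87,x25), (88,x23), (88,x25), (89,x23), (89,x25)}
  {87, 88, 89} × {x23, x24, x25} = {(87,x23), (87,x24), (87,x25), (88,x23), (88,x24), (88,x25), (89,x23), (89,x24), (89,x25)}
These 16 distinct sets form the basis B.
Close under arbitrary unions to get τ_{X×Y}; counting gives |τ_{X×Y}| = 40.


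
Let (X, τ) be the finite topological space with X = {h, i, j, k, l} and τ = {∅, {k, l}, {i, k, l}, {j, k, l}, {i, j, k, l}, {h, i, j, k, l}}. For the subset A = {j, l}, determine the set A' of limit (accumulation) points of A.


A' = {h, i, j, k}

For each x ∈ X, list the open sets U ∈ τ with x ∈ U, then check whether U ∩ (A ∖ {x}) ≠ ∅ for every such U.
  x = h: opens ∋ x are {h, i, j, k, l}; each meets A ∖ {h}, so x IS a limit point.
  x = i: opens ∋ x are {i, k, l}, {i, j, k, l}, {h, i, j, k, l}; each meets A ∖ {i}, so x IS a limit point.
  x = j: opens ∋ x are {j, k, l}, {i, j, k, l}, {h, i, j, k, l}; each meets A ∖ {j}, so x IS a limit point.
  x = k: opens ∋ x are {k, l}, {i, k, l}, {j, k, l}, {i, j, k, l}, {h, i, j, k, l}; each meets A ∖ {k}, so x IS a limit point.
  x = l: open {k, l} ∋ x has {k, l} ∩ (A ∖ {l}) = ∅, so x is NOT a limit point.
Collecting: A' = {h, i, j, k}.


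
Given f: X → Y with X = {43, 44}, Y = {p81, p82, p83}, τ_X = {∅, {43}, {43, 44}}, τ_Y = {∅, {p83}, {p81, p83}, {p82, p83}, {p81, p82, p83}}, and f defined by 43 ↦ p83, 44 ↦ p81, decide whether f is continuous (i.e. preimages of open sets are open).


f IS continuous.

Compute f^{-1}(U) for each U ∈ τ_Y:
  U = ∅: f^{-1}(U) = ∅ ∈ τ_X ✓.
  U = {p83}: f^{-1}(U) = {43} ∈ τ_X ✓.
  U = {p81, p83}: f^{-1}(U) = {43, 44} ∈ τ_X ✓.
  U = {p82, p83}: f^{-1}(U) = {43} ∈ τ_X ✓.
  U = {p81, p82, p83}: f^{-1}(U) = {43, 44} ∈ τ_X ✓.
Every preimage lies in τ_X, so f IS continuous.


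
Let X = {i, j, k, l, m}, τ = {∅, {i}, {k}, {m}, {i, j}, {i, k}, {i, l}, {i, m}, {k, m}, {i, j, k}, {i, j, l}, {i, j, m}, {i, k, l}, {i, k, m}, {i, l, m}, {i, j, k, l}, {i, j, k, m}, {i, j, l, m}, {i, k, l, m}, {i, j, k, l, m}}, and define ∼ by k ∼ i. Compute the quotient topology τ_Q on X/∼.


X/∼ = {[i=k], [j], [l], [m]}; |τ_Q| = 10.

Equivalence classes: [i=k], [j], [l], [m].
Quotient map π: X → X/∼ sends i ↦ [i=k], j ↦ [j], k ↦ [i=k], l ↦ [l], m ↦ [m].
For each subset V ⊆ X/∼, compute π^{-1}(V) ⊆ X and check whether π^{-1}(V) ∈ τ. V is open in τ_Q iff π^{-1}(V) ∈ τ.
  V = {}: π^{-1}(V) = ∅ ∈ τ ✓.
  V = {[i=k]}: π^{-1}(V) = {i, k} ∈ τ ✓.
  V = {[j]}: π^{-1}(V) = {j} ∉ τ ✗.
  V = {[i=k], [j]}: π^{-1}(V) = {i, j, k} ∈ τ ✓.
  V = {[l]}: π^{-1}(V) = {l} ∉ τ ✗.
  V = {[i=k], [l]}: π^{-1}(V) = {i, k, l} ∈ τ ✓.
  V = {[j], [l]}: π^{-1}(V) = {j, l} ∉ τ ✗.
  V = {[i=k], [j], [l]}: π^{-1}(V) = {i, j, k, l} ∈ τ ✓.
  V = {[m]}: π^{-1}(V) = {m} ∈ τ ✓.
  V = {[i=k], [m]}: π^{-1}(V) = {i, k, m} ∈ τ ✓.
  V = {[j], [m]}: π^{-1}(V) = {j, m} ∉ τ ✗.
  V = {[i=k], [j], [m]}: π^{-1}(V) = {i, j, k, m} ∈ τ ✓.
  V = {[l], [m]}: π^{-1}(V) = {l, m} ∉ τ ✗.
  V = {[i=k], [l], [m]}: π^{-1}(V) = {i, k, l, m} ∈ τ ✓.
  V = {[j], [l], [m]}: π^{-1}(V) = {j, l, m} ∉ τ ✗.
  V = {[i=k], [j], [l], [m]}: π^{-1}(V) = {i, j, k, l, m} ∈ τ ✓.
Open sets in the quotient: τ_Q = {{}, {[i=k]}, {[i=k], [j]}, {[i=k], [l]}, {[i=k], [j], [l]}, {[m]}, {[i=k], [m]}, {[i=k], [j], [m]}, {[i=k], [l], [m]}, {[i=k], [j], [l], [m]}} (10 elements).


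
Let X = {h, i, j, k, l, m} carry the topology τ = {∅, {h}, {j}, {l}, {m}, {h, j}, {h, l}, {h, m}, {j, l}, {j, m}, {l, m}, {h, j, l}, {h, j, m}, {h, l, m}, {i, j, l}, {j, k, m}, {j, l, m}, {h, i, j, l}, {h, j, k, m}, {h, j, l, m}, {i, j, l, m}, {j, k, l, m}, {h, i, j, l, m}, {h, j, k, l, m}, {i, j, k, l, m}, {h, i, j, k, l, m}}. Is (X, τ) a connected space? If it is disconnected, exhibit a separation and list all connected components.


(X, τ) is disconnected; components = [{h}, {i, j, k, l, m}].

Find clopen sets (U ∈ τ with X ∖ U ∈ τ):
  U = ∅, X ∖ U = {h, i, j, k, l, m} — both open, so U is clopen.
  U = {h}, X ∖ U = {i, j, k, l, m} — both open, so U is clopen.
  U = {i, j, k, l, m}, X ∖ U = {h} — both open, so U is clopen.
  U = {h, i, j, k, l, m}, X ∖ U = ∅ — both open, so U is clopen.
Nontrivial clopen(s) exist: e.g. {i, j, k, l, m}. So (X, τ) is disconnected.
Compute connected components by grouping points that agree on all clopens:
  component: {h}
  component: {i, j, k, l, m}


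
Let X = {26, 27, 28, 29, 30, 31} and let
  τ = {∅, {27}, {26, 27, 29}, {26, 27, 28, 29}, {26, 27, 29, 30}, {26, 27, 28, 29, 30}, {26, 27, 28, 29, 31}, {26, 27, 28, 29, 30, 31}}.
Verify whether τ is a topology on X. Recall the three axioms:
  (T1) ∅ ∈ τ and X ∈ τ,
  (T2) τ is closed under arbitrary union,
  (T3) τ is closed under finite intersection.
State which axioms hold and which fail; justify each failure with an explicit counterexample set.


τ IS a topology on X.

Axiom (T1): ∅ ∈ τ? Yes; X ∈ τ? Yes.
Axiom (T2/T3): check pairwise unions and intersections of members of τ.
All pairwise intersections and unions checked — each lies in τ. Therefore τ satisfies (T1), (T2), (T3): it IS a topology on X.


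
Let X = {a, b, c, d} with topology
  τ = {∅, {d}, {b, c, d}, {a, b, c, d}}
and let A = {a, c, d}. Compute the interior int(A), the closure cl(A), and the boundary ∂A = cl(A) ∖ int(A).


int(A) = {d}, cl(A) = {a, b, c, d}, ∂A = {a, b, c}.

Closed sets in (X, τ) are complements of opens:
  closed(X, τ) = {∅, {a}, {a, b, c}, {a, b, c, d}}.
int(A) = ⋃ {U ∈ τ : U ⊆ A}. Opens contained in A: ∅, {d}.
Taking the union of these: int(A) = {d}.
cl(A) = ⋂ {C closed : A ⊆ C}. Closed sets containing A: {a, b, c, d}.
Intersecting these: cl(A) = {a, b, c, d}.
∂A = cl(A) ∖ int(A) = {a, b, c, d} ∖ {d} = {a, b, c}.


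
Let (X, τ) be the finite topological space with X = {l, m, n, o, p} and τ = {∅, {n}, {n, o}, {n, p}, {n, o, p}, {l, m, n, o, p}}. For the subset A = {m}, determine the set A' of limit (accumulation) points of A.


A' = {l}

For each x ∈ X, list the open sets U ∈ τ with x ∈ U, then check whether U ∩ (A ∖ {x}) ≠ ∅ for every such U.
  x = l: opens ∋ x are {l, m, n, o, p}; each meets A ∖ {l}, so x IS a limit point.
  x = m: open {l, m, n, o, p} ∋ x has {l, m, n, o, p} ∩ (A ∖ {m}) = ∅, so x is NOT a limit point.
  x = n: open {n} ∋ x has {n} ∩ (A ∖ {n}) = ∅, so x is NOT a limit point.
  x = o: open {n, o} ∋ x has {n, o} ∩ (A ∖ {o}) = ∅, so x is NOT a limit point.
  x = p: open {n, p} ∋ x has {n, p} ∩ (A ∖ {p}) = ∅, so x is NOT a limit point.
Collecting: A' = {l}.


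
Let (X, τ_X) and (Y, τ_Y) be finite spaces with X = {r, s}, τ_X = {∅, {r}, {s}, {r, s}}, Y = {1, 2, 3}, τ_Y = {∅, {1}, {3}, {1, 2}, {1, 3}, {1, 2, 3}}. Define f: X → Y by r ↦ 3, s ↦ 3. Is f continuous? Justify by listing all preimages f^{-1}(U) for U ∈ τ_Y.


f IS continuous.

Compute f^{-1}(U) for each U ∈ τ_Y:
  U = ∅: f^{-1}(U) = ∅ ∈ τ_X ✓.
  U = {1}: f^{-1}(U) = ∅ ∈ τ_X ✓.
  U = {3}: f^{-1}(U) = {r, s} ∈ τ_X ✓.
  U = {1, 2}: f^{-1}(U) = ∅ ∈ τ_X ✓.
  U = {1, 3}: f^{-1}(U) = {r, s} ∈ τ_X ✓.
  U = {1, 2, 3}: f^{-1}(U) = {r, s} ∈ τ_X ✓.
Every preimage lies in τ_X, so f IS continuous.


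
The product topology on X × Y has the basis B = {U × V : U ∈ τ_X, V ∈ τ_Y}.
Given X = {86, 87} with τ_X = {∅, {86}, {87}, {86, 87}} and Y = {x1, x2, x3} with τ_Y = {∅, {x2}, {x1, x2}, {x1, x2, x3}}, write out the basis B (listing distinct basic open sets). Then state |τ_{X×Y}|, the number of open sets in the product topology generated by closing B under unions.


Basis B = {∅ × ∅, {86} × {x2}, {87} × {x2}, {86} × {x1, x2}, {86, 87} × {x2}, {87} × {x1, x2}, {86} × {x1, x2, x3}, {87} × {x1, x2, x3}, {86, 87} × {x1, x2}, {86, 87} × {x1, x2, x3}}; |τ_{X×Y}| = 16.

Enumerate products U × V with U ∈ τ_X, V ∈ τ_Y (deduplicated):
  ∅ × ∅ = {} (∅)
  {86} × {x2} = {(86,x2)}
  {87} × {x2} = {(87,x2)}
  {86} × {x1, x2} = {(86,x1), (86,x2)}
  {86, 87} × {x2} = {(86,x2), (87,x2)}
  {87} × {x1, x2} = {(87,x1), (87,x2)}
  {86} × {x1, x2, x3} = {(86,x1), (86,x2), (86,x3)}
  {87} × {x1, x2, x3} = {(87,x1), (87,x2), (87,x3)}
  {86, 87} × {x1, x2} = {(86,x1), (86,x2), (87,x1), (87,x2)}
  {86, 87} × {x1, x2, x3} = {(86,x1), (86,x2), (86,x3), (87,x1), (87,x2), (87,x3)}
These 10 distinct sets form the basis B.
Close under arbitrary unions to get τ_{X×Y}; counting gives |τ_{X×Y}| = 16.


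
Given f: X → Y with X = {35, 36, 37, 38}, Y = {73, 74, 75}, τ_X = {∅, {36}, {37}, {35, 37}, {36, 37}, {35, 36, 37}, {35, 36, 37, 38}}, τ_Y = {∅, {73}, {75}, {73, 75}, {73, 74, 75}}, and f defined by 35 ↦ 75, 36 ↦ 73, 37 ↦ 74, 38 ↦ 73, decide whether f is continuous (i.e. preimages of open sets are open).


f is NOT continuous.

Compute f^{-1}(U) for each U ∈ τ_Y:
  U = ∅: f^{-1}(U) = ∅ ∈ τ_X ✓.
  U = {73}: f^{-1}(U) = {36, 38} ∉ τ_X ✗.
  U = {75}: f^{-1}(U) = {35} ∉ τ_X ✗.
  U = {73, 75}: f^{-1}(U) = {35, 36, 38} ∉ τ_X ✗.
  U = {73, 74, 75}: f^{-1}(U) = {35, 36, 37, 38} ∈ τ_X ✓.
Found U = {73} with f^{-1}(U) = {36, 38} not in τ_X. Therefore f is NOT continuous.


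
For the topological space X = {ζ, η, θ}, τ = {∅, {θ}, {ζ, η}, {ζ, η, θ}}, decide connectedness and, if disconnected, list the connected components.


(X, τ) is disconnected; components = [{θ}, {ζ, η}].

Find clopen sets (U ∈ τ with X ∖ U ∈ τ):
  U = ∅, X ∖ U = {ζ, η, θ} — both open, so U is clopen.
  U = {θ}, X ∖ U = {ζ, η} — both open, so U is clopen.
  U = {ζ, η}, X ∖ U = {θ} — both open, so U is clopen.
  U = {ζ, η, θ}, X ∖ U = ∅ — both open, so U is clopen.
Nontrivial clopen(s) exist: e.g. {ζ, η}. So (X, τ) is disconnected.
Compute connected components by grouping points that agree on all clopens:
  component: {θ}
  component: {ζ, η}


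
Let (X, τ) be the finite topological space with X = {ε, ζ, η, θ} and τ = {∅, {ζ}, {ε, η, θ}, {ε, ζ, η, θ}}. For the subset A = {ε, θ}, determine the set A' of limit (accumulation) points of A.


A' = {ε, η, θ}

For each x ∈ X, list the open sets U ∈ τ with x ∈ U, then check whether U ∩ (A ∖ {x}) ≠ ∅ for every such U.
  x = ε: opens ∋ x are {ε, η, θ}, {ε, ζ, η, θ}; each meets A ∖ {ε}, so x IS a limit point.
  x = ζ: open {ζ} ∋ x has {ζ} ∩ (A ∖ {ζ}) = ∅, so x is NOT a limit point.
  x = η: opens ∋ x are {ε, η, θ}, {ε, ζ, η, θ}; each meets A ∖ {η}, so x IS a limit point.
  x = θ: opens ∋ x are {ε, η, θ}, {ε, ζ, η, θ}; each meets A ∖ {θ}, so x IS a limit point.
Collecting: A' = {ε, η, θ}.


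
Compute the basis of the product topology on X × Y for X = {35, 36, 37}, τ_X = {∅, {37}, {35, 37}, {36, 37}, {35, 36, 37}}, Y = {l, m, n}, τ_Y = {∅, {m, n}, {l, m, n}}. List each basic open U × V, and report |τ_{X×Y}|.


Basis B = {∅ × ∅, {37} × {m, n}, {37} × {l, m, n}, {35, 37} × {m, n}, {36, 37} × {m, n}, {35, 37} × {l, m, n}, {35, 36, 37} × {m, n}, {36, 37} × {l, m, n}, {35, 36, 37} × {l, m, n}}; |τ_{X×Y}| = 14.

Enumerate products U × V with U ∈ τ_X, V ∈ τ_Y (deduplicated):
  ∅ × ∅ = {} (∅)
  {37} × {m, n} = {(37,m), (37,n)}
  {37} × {l, m, n} = {(37,l), (37,m), (37,n)}
  {35, 37} × {m, n} = {(35,m), (35,n), (37,m), (37,n)}
  {36, 37} × {m, n} = {(36,m), (36,n), (37,m), (37,n)}
  {35, 37} × {l, m, n} = {(35,l), (35,m), (35,n), (37,l), (37,m), (37,n)}
  {35, 36, 37} × {m, n} = {(35,m), (35,n), (36,m), (36,n), (37,m), (37,n)}
  {36, 37} × {l, m, n} = {(36,l), (36,m), (36,n), (37,l), (37,m), (37,n)}
  {35, 36, 37} × {l, m, n} = {(35,l), (35,m), (35,n), (36,l), (36,m), (36,n), (37,l), (37,m), (37,n)}
These 9 distinct sets form the basis B.
Close under arbitrary unions to get τ_{X×Y}; counting gives |τ_{X×Y}| = 14.


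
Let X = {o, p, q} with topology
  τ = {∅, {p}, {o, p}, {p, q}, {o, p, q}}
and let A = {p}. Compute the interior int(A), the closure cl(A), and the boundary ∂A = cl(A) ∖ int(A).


int(A) = {p}, cl(A) = {o, p, q}, ∂A = {o, q}.

Closed sets in (X, τ) are complements of opens:
  closed(X, τ) = {∅, {o}, {q}, {o, q}, {o, p, q}}.
int(A) = ⋃ {U ∈ τ : U ⊆ A}. Opens contained in A: ∅, {p}.
Taking the union of these: int(A) = {p}.
cl(A) = ⋂ {C closed : A ⊆ C}. Closed sets containing A: {o, p, q}.
Intersecting these: cl(A) = {o, p, q}.
∂A = cl(A) ∖ int(A) = {o, p, q} ∖ {p} = {o, q}.


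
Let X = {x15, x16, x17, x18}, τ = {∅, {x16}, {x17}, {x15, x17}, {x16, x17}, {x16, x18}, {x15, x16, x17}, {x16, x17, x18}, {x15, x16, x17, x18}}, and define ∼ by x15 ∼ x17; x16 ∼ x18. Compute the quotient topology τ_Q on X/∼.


X/∼ = {[x15=x17], [x16=x18]}; |τ_Q| = 4.

Equivalence classes: [x15=x17], [x16=x18].
Quotient map π: X → X/∼ sends x15 ↦ [x15=x17], x16 ↦ [x16=x18], x17 ↦ [x15=x17], x18 ↦ [x16=x18].
For each subset V ⊆ X/∼, compute π^{-1}(V) ⊆ X and check whether π^{-1}(V) ∈ τ. V is open in τ_Q iff π^{-1}(V) ∈ τ.
  V = {}: π^{-1}(V) = ∅ ∈ τ ✓.
  V = {[x15=x17]}: π^{-1}(V) = {x15, x17} ∈ τ ✓.
  V = {[x16=x18]}: π^{-1}(V) = {x16, x18} ∈ τ ✓.
  V = {[x15=x17], [x16=x18]}: π^{-1}(V) = {x15, x16, x17, x18} ∈ τ ✓.
Open sets in the quotient: τ_Q = {{}, {[x15=x17]}, {[x16=x18]}, {[x15=x17], [x16=x18]}} (4 elements).


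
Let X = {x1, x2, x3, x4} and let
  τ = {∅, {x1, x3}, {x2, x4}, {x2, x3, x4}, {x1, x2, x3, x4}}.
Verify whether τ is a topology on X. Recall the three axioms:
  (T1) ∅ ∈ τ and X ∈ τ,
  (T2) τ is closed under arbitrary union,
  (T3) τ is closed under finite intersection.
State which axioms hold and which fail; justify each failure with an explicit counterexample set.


τ is NOT a topology on X.

Axiom (T1): ∅ ∈ τ? Yes; X ∈ τ? Yes.
Axiom (T2/T3): check pairwise unions and intersections of members of τ.
Counterexample for (T3): {x1, x3} ∩ {x2, x3, x4} = {x3} ∉ τ. Therefore τ is NOT a topology.


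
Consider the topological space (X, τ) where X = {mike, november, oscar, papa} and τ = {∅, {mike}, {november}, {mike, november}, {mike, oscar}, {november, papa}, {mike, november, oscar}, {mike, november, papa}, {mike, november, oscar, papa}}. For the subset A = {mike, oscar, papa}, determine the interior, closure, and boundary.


int(A) = {mike, oscar}, cl(A) = {mike, oscar, papa}, ∂A = {papa}.

Closed sets in (X, τ) are complements of opens:
  closed(X, τ) = {∅, {oscar}, {papa}, {mike, oscar}, {november, papa}, {oscar, papa}, {mike, oscar, papa}, {november, oscar, papa}, {mike, november, oscar, papa}}.
int(A) = ⋃ {U ∈ τ : U ⊆ A}. Opens contained in A: ∅, {mike}, {mike, oscar}.
Taking the union of these: int(A) = {mike, oscar}.
cl(A) = ⋂ {C closed : A ⊆ C}. Closed sets containing A: {mike, oscar, papa}, {mike, november, oscar, papa}.
Intersecting these: cl(A) = {mike, oscar, papa}.
∂A = cl(A) ∖ int(A) = {mike, oscar, papa} ∖ {mike, oscar} = {papa}.


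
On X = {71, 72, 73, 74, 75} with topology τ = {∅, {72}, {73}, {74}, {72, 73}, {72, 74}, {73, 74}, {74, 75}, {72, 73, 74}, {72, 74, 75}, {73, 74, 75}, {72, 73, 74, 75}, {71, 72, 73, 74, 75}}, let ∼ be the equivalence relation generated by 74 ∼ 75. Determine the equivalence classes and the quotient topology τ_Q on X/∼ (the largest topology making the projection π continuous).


X/∼ = {[71], [72], [73], [74=75]}; |τ_Q| = 9.

Equivalence classes: [71], [72], [73], [74=75].
Quotient map π: X → X/∼ sends 71 ↦ [71], 72 ↦ [72], 73 ↦ [73], 74 ↦ [74=75], 75 ↦ [74=75].
For each subset V ⊆ X/∼, compute π^{-1}(V) ⊆ X and check whether π^{-1}(V) ∈ τ. V is open in τ_Q iff π^{-1}(V) ∈ τ.
  V = {}: π^{-1}(V) = ∅ ∈ τ ✓.
  V = {[71]}: π^{-1}(V) = {71} ∉ τ ✗.
  V = {[72]}: π^{-1}(V) = {72} ∈ τ ✓.
  V = {[71], [72]}: π^{-1}(V) = {71, 72} ∉ τ ✗.
  V = {[73]}: π^{-1}(V) = {73} ∈ τ ✓.
  V = {[71], [73]}: π^{-1}(V) = {71, 73} ∉ τ ✗.
  V = {[72], [73]}: π^{-1}(V) = {72, 73} ∈ τ ✓.
  V = {[71], [72], [73]}: π^{-1}(V) = {71, 72, 73} ∉ τ ✗.
  V = {[74=75]}: π^{-1}(V) = {74, 75} ∈ τ ✓.
  V = {[71], [74=75]}: π^{-1}(V) = {71, 74, 75} ∉ τ ✗.
  V = {[72], [74=75]}: π^{-1}(V) = {72, 74, 75} ∈ τ ✓.
  V = {[71], [72], [74=75]}: π^{-1}(V) = {71, 72, 74, 75} ∉ τ ✗.
  V = {[73], [74=75]}: π^{-1}(V) = {73, 74, 75} ∈ τ ✓.
  V = {[71], [73], [74=75]}: π^{-1}(V) = {71, 73, 74, 75} ∉ τ ✗.
  V = {[72], [73], [74=75]}: π^{-1}(V) = {72, 73, 74, 75} ∈ τ ✓.
  V = {[71], [72], [73], [74=75]}: π^{-1}(V) = {71, 72, 73, 74, 75} ∈ τ ✓.
Open sets in the quotient: τ_Q = {{}, {[72]}, {[73]}, {[72], [73]}, {[74=75]}, {[72], [74=75]}, {[73], [74=75]}, {[72], [73], [74=75]}, {[71], [72], [73], [74=75]}} (9 elements).


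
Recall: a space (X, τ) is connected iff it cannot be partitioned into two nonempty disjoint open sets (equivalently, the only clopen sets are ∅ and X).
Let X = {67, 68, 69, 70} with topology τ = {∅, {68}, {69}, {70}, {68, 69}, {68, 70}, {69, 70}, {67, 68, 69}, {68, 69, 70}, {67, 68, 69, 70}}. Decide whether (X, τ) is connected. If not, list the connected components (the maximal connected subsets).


(X, τ) is disconnected; components = [{70}, {67, 68, 69}].

Find clopen sets (U ∈ τ with X ∖ U ∈ τ):
  U = ∅, X ∖ U = {67, 68, 69, 70} — both open, so U is clopen.
  U = {70}, X ∖ U = {67, 68, 69} — both open, so U is clopen.
  U = {67, 68, 69}, X ∖ U = {70} — both open, so U is clopen.
  U = {67, 68, 69, 70}, X ∖ U = ∅ — both open, so U is clopen.
Nontrivial clopen(s) exist: e.g. {70}. So (X, τ) is disconnected.
Compute connected components by grouping points that agree on all clopens:
  component: {70}
  component: {67, 68, 69}


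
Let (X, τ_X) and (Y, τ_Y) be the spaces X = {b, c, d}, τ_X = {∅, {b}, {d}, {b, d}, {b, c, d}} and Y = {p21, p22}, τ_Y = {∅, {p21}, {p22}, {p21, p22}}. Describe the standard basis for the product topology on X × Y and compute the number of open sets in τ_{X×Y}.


Basis B = {∅ × ∅, {b} × {p21}, {b} × {p22}, {d} × {p21}, {d} × {p22}, {b} × {p21, p22}, {b, d} × {p21}, {b, d} × {p22}, {d} × {p21, p22}, {b, c, d} × {p21}, {b, c, d} × {p22}, {b, d} × {p21, p22}, {b, c, d} × {p21, p22}}; |τ_{X×Y}| = 25.

Enumerate products U × V with U ∈ τ_X, V ∈ τ_Y (deduplicated):
  ∅ × ∅ = {} (∅)
  {b} × {p21} = {(b,p21)}
  {b} × {p22} = {(b,p22)}
  {d} × {p21} = {(d,p21)}
  {d} × {p22} = {(d,p22)}
  {b} × {p21, p22} = {(b,p21), (b,p22)}
  {b, d} × {p21} = {(b,p21), (d,p21)}
  {b, d} × {p22} = {(b,p22), (d,p22)}
  {d} × {p21, p22} = {(d,p21), (d,p22)}
  {b, c, d} × {p21} = {(b,p21), (c,p21), (d,p21)}
  {b, c, d} × {p22} = {(b,p22), (c,p22), (d,p22)}
  {b, d} × {p21, p22} = {(b,p21), (b,p22), (d,p21), (d,p22)}
  {b, c, d} × {p21, p22} = {(b,p21), (b,p22), (c,p21), (c,p22), (d,p21), (d,p22)}
These 13 distinct sets form the basis B.
Close under arbitrary unions to get τ_{X×Y}; counting gives |τ_{X×Y}| = 25.


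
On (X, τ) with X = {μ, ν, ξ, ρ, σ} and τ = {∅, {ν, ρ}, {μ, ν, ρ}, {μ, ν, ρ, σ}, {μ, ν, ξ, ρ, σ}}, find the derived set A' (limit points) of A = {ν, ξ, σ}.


A' = {μ, ξ, ρ, σ}

For each x ∈ X, list the open sets U ∈ τ with x ∈ U, then check whether U ∩ (A ∖ {x}) ≠ ∅ for every such U.
  x = μ: opens ∋ x are {μ, ν, ρ}, {μ, ν, ρ, σ}, {μ, ν, ξ, ρ, σ}; each meets A ∖ {μ}, so x IS a limit point.
  x = ν: open {ν, ρ} ∋ x has {ν, ρ} ∩ (A ∖ {ν}) = ∅, so x is NOT a limit point.
  x = ξ: opens ∋ x are {μ, ν, ξ, ρ, σ}; each meets A ∖ {ξ}, so x IS a limit point.
  x = ρ: opens ∋ x are {ν, ρ}, {μ, ν, ρ}, {μ, ν, ρ, σ}, {μ, ν, ξ, ρ, σ}; each meets A ∖ {ρ}, so x IS a limit point.
  x = σ: opens ∋ x are {μ, ν, ρ, σ}, {μ, ν, ξ, ρ, σ}; each meets A ∖ {σ}, so x IS a limit point.
Collecting: A' = {μ, ξ, ρ, σ}.


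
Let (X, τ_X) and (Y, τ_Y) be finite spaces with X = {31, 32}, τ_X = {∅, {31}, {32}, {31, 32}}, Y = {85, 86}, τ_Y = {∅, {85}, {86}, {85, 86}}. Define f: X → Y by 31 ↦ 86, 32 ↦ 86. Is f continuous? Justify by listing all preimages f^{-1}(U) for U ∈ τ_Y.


f IS continuous.

Compute f^{-1}(U) for each U ∈ τ_Y:
  U = ∅: f^{-1}(U) = ∅ ∈ τ_X ✓.
  U = {85}: f^{-1}(U) = ∅ ∈ τ_X ✓.
  U = {86}: f^{-1}(U) = {31, 32} ∈ τ_X ✓.
  U = {85, 86}: f^{-1}(U) = {31, 32} ∈ τ_X ✓.
Every preimage lies in τ_X, so f IS continuous.


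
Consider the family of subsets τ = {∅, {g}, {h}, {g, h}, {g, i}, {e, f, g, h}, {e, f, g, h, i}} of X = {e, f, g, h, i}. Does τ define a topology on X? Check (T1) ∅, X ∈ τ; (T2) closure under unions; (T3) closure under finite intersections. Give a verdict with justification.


τ is NOT a topology on X.

Axiom (T1): ∅ ∈ τ? Yes; X ∈ τ? Yes.
Axiom (T2/T3): check pairwise unions and intersections of members of τ.
Counterexample for (T2): {h} ∪ {g, i} = {g, h, i} ∉ τ. Therefore τ is NOT a topology.
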